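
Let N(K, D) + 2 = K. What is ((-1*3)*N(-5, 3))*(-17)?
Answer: -357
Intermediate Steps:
N(K, D) = -2 + K
((-1*3)*N(-5, 3))*(-17) = ((-1*3)*(-2 - 5))*(-17) = -3*(-7)*(-17) = 21*(-17) = -357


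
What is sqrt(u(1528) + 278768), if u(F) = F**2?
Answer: 4*sqrt(163347) ≈ 1616.6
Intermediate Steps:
sqrt(u(1528) + 278768) = sqrt(1528**2 + 278768) = sqrt(2334784 + 278768) = sqrt(2613552) = 4*sqrt(163347)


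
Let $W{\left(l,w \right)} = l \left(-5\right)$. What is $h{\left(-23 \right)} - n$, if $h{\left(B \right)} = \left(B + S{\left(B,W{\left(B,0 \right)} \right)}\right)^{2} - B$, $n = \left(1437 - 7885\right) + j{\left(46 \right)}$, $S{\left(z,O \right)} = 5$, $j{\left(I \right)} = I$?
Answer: $6749$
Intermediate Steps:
$W{\left(l,w \right)} = - 5 l$
$n = -6402$ ($n = \left(1437 - 7885\right) + 46 = -6448 + 46 = -6402$)
$h{\left(B \right)} = \left(5 + B\right)^{2} - B$ ($h{\left(B \right)} = \left(B + 5\right)^{2} - B = \left(5 + B\right)^{2} - B$)
$h{\left(-23 \right)} - n = \left(\left(5 - 23\right)^{2} - -23\right) - -6402 = \left(\left(-18\right)^{2} + 23\right) + 6402 = \left(324 + 23\right) + 6402 = 347 + 6402 = 6749$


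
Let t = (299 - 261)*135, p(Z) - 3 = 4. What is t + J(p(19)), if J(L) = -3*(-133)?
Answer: 5529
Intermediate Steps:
p(Z) = 7 (p(Z) = 3 + 4 = 7)
t = 5130 (t = 38*135 = 5130)
J(L) = 399
t + J(p(19)) = 5130 + 399 = 5529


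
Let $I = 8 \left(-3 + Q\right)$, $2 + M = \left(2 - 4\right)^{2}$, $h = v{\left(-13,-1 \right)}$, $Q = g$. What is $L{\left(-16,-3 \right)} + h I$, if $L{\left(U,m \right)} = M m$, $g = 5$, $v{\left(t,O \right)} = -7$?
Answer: $-118$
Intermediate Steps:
$Q = 5$
$h = -7$
$M = 2$ ($M = -2 + \left(2 - 4\right)^{2} = -2 + \left(-2\right)^{2} = -2 + 4 = 2$)
$L{\left(U,m \right)} = 2 m$
$I = 16$ ($I = 8 \left(-3 + 5\right) = 8 \cdot 2 = 16$)
$L{\left(-16,-3 \right)} + h I = 2 \left(-3\right) - 112 = -6 - 112 = -118$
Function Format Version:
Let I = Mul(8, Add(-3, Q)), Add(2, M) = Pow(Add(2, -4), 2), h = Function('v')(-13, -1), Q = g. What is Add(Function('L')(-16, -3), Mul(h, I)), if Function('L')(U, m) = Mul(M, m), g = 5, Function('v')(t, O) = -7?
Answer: -118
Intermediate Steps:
Q = 5
h = -7
M = 2 (M = Add(-2, Pow(Add(2, -4), 2)) = Add(-2, Pow(-2, 2)) = Add(-2, 4) = 2)
Function('L')(U, m) = Mul(2, m)
I = 16 (I = Mul(8, Add(-3, 5)) = Mul(8, 2) = 16)
Add(Function('L')(-16, -3), Mul(h, I)) = Add(Mul(2, -3), Mul(-7, 16)) = Add(-6, -112) = -118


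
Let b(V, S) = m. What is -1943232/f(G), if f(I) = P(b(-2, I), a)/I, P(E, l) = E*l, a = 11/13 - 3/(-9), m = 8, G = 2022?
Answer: -9577461816/23 ≈ -4.1641e+8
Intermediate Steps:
b(V, S) = 8
a = 46/39 (a = 11*(1/13) - 3*(-1/9) = 11/13 + 1/3 = 46/39 ≈ 1.1795)
f(I) = 368/(39*I) (f(I) = (8*(46/39))/I = 368/(39*I))
-1943232/f(G) = -1943232/((368/39)/2022) = -1943232/((368/39)*(1/2022)) = -1943232/184/39429 = -1943232*39429/184 = -9577461816/23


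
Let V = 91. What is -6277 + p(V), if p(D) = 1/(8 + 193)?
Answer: -1261676/201 ≈ -6277.0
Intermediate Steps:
p(D) = 1/201
-6277 + p(V) = -6277 + 1/201 = -1261676/201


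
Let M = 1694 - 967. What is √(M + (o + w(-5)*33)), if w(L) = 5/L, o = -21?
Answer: √673 ≈ 25.942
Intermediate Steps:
M = 727
√(M + (o + w(-5)*33)) = √(727 + (-21 + (5/(-5))*33)) = √(727 + (-21 + (5*(-⅕))*33)) = √(727 + (-21 - 1*33)) = √(727 + (-21 - 33)) = √(727 - 54) = √673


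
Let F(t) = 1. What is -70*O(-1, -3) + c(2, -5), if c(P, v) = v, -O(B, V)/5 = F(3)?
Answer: 345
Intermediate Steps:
O(B, V) = -5 (O(B, V) = -5*1 = -5)
-70*O(-1, -3) + c(2, -5) = -70*(-5) - 5 = 350 - 5 = 345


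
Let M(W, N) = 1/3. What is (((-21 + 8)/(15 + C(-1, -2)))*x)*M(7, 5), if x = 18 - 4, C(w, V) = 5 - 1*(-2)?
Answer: -91/33 ≈ -2.7576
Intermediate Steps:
M(W, N) = 1/3
C(w, V) = 7 (C(w, V) = 5 + 2 = 7)
x = 14
(((-21 + 8)/(15 + C(-1, -2)))*x)*M(7, 5) = (((-21 + 8)/(15 + 7))*14)*(1/3) = (-13/22*14)*(1/3) = (-13*1/22*14)*(1/3) = -13/22*14*(1/3) = -91/11*1/3 = -91/33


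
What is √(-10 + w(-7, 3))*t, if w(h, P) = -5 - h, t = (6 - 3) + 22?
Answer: 50*I*√2 ≈ 70.711*I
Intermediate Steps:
t = 25 (t = 3 + 22 = 25)
√(-10 + w(-7, 3))*t = √(-10 + (-5 - 1*(-7)))*25 = √(-10 + (-5 + 7))*25 = √(-10 + 2)*25 = √(-8)*25 = (2*I*√2)*25 = 50*I*√2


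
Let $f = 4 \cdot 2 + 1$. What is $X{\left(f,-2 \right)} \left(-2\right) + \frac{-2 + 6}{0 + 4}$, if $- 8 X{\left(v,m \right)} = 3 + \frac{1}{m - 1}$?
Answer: $\frac{5}{3} \approx 1.6667$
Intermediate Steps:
$f = 9$ ($f = 8 + 1 = 9$)
$X{\left(v,m \right)} = - \frac{3}{8} - \frac{1}{8 \left(-1 + m\right)}$ ($X{\left(v,m \right)} = - \frac{3 + \frac{1}{m - 1}}{8} = - \frac{3 + \frac{1}{-1 + m}}{8} = - \frac{3}{8} - \frac{1}{8 \left(-1 + m\right)}$)
$X{\left(f,-2 \right)} \left(-2\right) + \frac{-2 + 6}{0 + 4} = \frac{2 - -6}{8 \left(-1 - 2\right)} \left(-2\right) + \frac{-2 + 6}{0 + 4} = \frac{2 + 6}{8 \left(-3\right)} \left(-2\right) + \frac{4}{4} = \frac{1}{8} \left(- \frac{1}{3}\right) 8 \left(-2\right) + 4 \cdot \frac{1}{4} = \left(- \frac{1}{3}\right) \left(-2\right) + 1 = \frac{2}{3} + 1 = \frac{5}{3}$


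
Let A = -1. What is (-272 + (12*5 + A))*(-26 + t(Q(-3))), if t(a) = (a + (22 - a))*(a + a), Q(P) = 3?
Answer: -22578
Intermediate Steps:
t(a) = 44*a (t(a) = 22*(2*a) = 44*a)
(-272 + (12*5 + A))*(-26 + t(Q(-3))) = (-272 + (12*5 - 1))*(-26 + 44*3) = (-272 + (60 - 1))*(-26 + 132) = (-272 + 59)*106 = -213*106 = -22578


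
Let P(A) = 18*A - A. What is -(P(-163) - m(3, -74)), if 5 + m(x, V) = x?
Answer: 2769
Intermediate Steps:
m(x, V) = -5 + x
P(A) = 17*A
-(P(-163) - m(3, -74)) = -(17*(-163) - (-5 + 3)) = -(-2771 - 1*(-2)) = -(-2771 + 2) = -1*(-2769) = 2769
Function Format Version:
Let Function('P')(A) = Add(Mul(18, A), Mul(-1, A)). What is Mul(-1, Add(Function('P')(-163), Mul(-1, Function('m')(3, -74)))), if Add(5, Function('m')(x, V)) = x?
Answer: 2769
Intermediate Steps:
Function('m')(x, V) = Add(-5, x)
Function('P')(A) = Mul(17, A)
Mul(-1, Add(Function('P')(-163), Mul(-1, Function('m')(3, -74)))) = Mul(-1, Add(Mul(17, -163), Mul(-1, Add(-5, 3)))) = Mul(-1, Add(-2771, Mul(-1, -2))) = Mul(-1, Add(-2771, 2)) = Mul(-1, -2769) = 2769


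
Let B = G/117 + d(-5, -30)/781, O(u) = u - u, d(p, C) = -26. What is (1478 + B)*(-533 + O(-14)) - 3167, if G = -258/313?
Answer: -580027934351/733359 ≈ -7.9092e+5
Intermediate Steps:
G = -258/313 (G = -258*1/313 = -258/313 ≈ -0.82428)
O(u) = 0
B = -384548/9533667 (B = -258/313/117 - 26/781 = -258/313*1/117 - 26*1/781 = -86/12207 - 26/781 = -384548/9533667 ≈ -0.040336)
(1478 + B)*(-533 + O(-14)) - 3167 = (1478 - 384548/9533667)*(-533 + 0) - 3167 = (14090375278/9533667)*(-533) - 3167 = -577705386398/733359 - 3167 = -580027934351/733359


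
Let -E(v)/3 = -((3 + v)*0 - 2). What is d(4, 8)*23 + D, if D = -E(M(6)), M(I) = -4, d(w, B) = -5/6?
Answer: -79/6 ≈ -13.167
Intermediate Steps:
d(w, B) = -⅚ (d(w, B) = -5*⅙ = -⅚)
E(v) = -6 (E(v) = -(-3)*((3 + v)*0 - 2) = -(-3)*(0 - 2) = -(-3)*(-2) = -3*2 = -6)
D = 6 (D = -1*(-6) = 6)
d(4, 8)*23 + D = -⅚*23 + 6 = -115/6 + 6 = -79/6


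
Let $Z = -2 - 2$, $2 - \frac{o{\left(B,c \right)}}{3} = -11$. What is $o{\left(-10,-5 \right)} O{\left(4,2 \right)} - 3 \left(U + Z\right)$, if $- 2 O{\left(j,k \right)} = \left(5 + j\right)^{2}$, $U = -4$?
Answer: $- \frac{3111}{2} \approx -1555.5$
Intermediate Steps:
$o{\left(B,c \right)} = 39$ ($o{\left(B,c \right)} = 6 - -33 = 6 + 33 = 39$)
$O{\left(j,k \right)} = - \frac{\left(5 + j\right)^{2}}{2}$
$Z = -4$
$o{\left(-10,-5 \right)} O{\left(4,2 \right)} - 3 \left(U + Z\right) = 39 \left(- \frac{\left(5 + 4\right)^{2}}{2}\right) - 3 \left(-4 - 4\right) = 39 \left(- \frac{9^{2}}{2}\right) - -24 = 39 \left(\left(- \frac{1}{2}\right) 81\right) + 24 = 39 \left(- \frac{81}{2}\right) + 24 = - \frac{3159}{2} + 24 = - \frac{3111}{2}$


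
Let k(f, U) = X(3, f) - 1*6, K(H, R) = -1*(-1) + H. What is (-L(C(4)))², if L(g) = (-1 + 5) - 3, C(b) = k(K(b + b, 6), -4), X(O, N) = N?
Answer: 1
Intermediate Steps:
K(H, R) = 1 + H
k(f, U) = -6 + f (k(f, U) = f - 1*6 = f - 6 = -6 + f)
C(b) = -5 + 2*b (C(b) = -6 + (1 + (b + b)) = -6 + (1 + 2*b) = -5 + 2*b)
L(g) = 1 (L(g) = 4 - 3 = 1)
(-L(C(4)))² = (-1*1)² = (-1)² = 1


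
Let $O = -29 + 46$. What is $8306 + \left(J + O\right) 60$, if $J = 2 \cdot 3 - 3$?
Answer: $9506$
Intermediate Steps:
$O = 17$
$J = 3$ ($J = 6 - 3 = 3$)
$8306 + \left(J + O\right) 60 = 8306 + \left(3 + 17\right) 60 = 8306 + 20 \cdot 60 = 8306 + 1200 = 9506$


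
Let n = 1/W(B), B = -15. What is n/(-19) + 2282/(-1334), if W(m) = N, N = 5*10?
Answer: -1084617/633650 ≈ -1.7117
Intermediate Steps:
N = 50
W(m) = 50
n = 1/50 ≈ 0.020000
n/(-19) + 2282/(-1334) = (1/50)/(-19) + 2282/(-1334) = (1/50)*(-1/19) + 2282*(-1/1334) = -1/950 - 1141/667 = -1084617/633650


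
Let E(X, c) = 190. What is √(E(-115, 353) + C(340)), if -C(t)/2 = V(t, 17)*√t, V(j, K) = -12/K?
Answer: √(54910 + 816*√85)/17 ≈ 14.698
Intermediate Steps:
C(t) = 24*√t/17 (C(t) = -2*(-12/17)*√t = -2*(-12*1/17)*√t = -(-24)*√t/17 = 24*√t/17)
√(E(-115, 353) + C(340)) = √(190 + 24*√340/17) = √(190 + 24*(2*√85)/17) = √(190 + 48*√85/17)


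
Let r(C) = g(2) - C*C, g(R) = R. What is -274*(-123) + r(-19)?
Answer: 33343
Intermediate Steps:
r(C) = 2 - C**2 (r(C) = 2 - C*C = 2 - C**2)
-274*(-123) + r(-19) = -274*(-123) + (2 - 1*(-19)**2) = 33702 + (2 - 1*361) = 33702 + (2 - 361) = 33702 - 359 = 33343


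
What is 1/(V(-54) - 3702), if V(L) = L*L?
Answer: -1/786 ≈ -0.0012723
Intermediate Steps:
V(L) = L**2
1/(V(-54) - 3702) = 1/((-54)**2 - 3702) = 1/(2916 - 3702) = 1/(-786) = -1/786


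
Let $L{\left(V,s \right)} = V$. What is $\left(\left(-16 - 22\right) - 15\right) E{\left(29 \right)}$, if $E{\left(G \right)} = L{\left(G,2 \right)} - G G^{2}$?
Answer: $1291080$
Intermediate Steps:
$E{\left(G \right)} = G - G^{3}$ ($E{\left(G \right)} = G - G G^{2} = G - G^{3}$)
$\left(\left(-16 - 22\right) - 15\right) E{\left(29 \right)} = \left(\left(-16 - 22\right) - 15\right) \left(29 - 29^{3}\right) = \left(-38 - 15\right) \left(29 - 24389\right) = - 53 \left(29 - 24389\right) = \left(-53\right) \left(-24360\right) = 1291080$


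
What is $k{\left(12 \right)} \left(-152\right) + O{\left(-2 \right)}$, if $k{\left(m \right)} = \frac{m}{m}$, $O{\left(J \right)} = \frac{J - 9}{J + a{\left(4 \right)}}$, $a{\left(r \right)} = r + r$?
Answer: $- \frac{923}{6} \approx -153.83$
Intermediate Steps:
$a{\left(r \right)} = 2 r$
$O{\left(J \right)} = \frac{-9 + J}{8 + J}$ ($O{\left(J \right)} = \frac{J - 9}{J + 2 \cdot 4} = \frac{-9 + J}{J + 8} = \frac{-9 + J}{8 + J}$)
$k{\left(m \right)} = 1$
$k{\left(12 \right)} \left(-152\right) + O{\left(-2 \right)} = 1 \left(-152\right) + \frac{-9 - 2}{8 - 2} = -152 + \frac{1}{6} \left(-11\right) = -152 - \frac{11}{6} = - \frac{923}{6}$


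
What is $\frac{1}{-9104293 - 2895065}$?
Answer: $- \frac{1}{11999358} \approx -8.3338 \cdot 10^{-8}$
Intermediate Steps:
$\frac{1}{-9104293 - 2895065} = \frac{1}{-11999358} = - \frac{1}{11999358}$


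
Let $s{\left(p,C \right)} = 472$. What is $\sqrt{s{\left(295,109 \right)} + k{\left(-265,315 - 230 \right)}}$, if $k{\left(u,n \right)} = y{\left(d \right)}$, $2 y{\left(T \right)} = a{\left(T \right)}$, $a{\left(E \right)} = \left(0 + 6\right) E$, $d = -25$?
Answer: $\sqrt{397} \approx 19.925$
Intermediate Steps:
$a{\left(E \right)} = 6 E$
$y{\left(T \right)} = 3 T$ ($y{\left(T \right)} = \frac{6 T}{2} = 3 T$)
$k{\left(u,n \right)} = -75$ ($k{\left(u,n \right)} = 3 \left(-25\right) = -75$)
$\sqrt{s{\left(295,109 \right)} + k{\left(-265,315 - 230 \right)}} = \sqrt{472 - 75} = \sqrt{397}$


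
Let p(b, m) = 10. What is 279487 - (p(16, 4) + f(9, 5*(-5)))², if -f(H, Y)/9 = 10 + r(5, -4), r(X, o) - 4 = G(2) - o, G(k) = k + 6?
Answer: 229311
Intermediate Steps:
G(k) = 6 + k
r(X, o) = 12 - o (r(X, o) = 4 + ((6 + 2) - o) = 4 + (8 - o) = 12 - o)
f(H, Y) = -234 (f(H, Y) = -9*(10 + (12 - 1*(-4))) = -9*(10 + (12 + 4)) = -9*(10 + 16) = -9*26 = -234)
279487 - (p(16, 4) + f(9, 5*(-5)))² = 279487 - (10 - 234)² = 279487 - 1*(-224)² = 279487 - 1*50176 = 279487 - 50176 = 229311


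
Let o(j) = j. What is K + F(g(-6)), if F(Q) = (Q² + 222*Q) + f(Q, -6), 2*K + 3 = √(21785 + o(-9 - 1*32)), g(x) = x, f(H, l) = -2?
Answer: -2599/2 + 6*√151 ≈ -1225.8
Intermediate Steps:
K = -3/2 + 6*√151 (K = -3/2 + √(21785 + (-9 - 1*32))/2 = -3/2 + √(21785 + (-9 - 32))/2 = -3/2 + √(21785 - 41)/2 = -3/2 + √21744/2 = -3/2 + (12*√151)/2 = -3/2 + 6*√151 ≈ 72.229)
F(Q) = -2 + Q² + 222*Q (F(Q) = (Q² + 222*Q) - 2 = -2 + Q² + 222*Q)
K + F(g(-6)) = (-3/2 + 6*√151) + (-2 + (-6)² + 222*(-6)) = (-3/2 + 6*√151) + (-2 + 36 - 1332) = (-3/2 + 6*√151) - 1298 = -2599/2 + 6*√151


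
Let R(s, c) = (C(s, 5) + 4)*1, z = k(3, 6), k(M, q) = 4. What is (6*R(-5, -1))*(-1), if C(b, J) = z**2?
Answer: -120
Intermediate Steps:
z = 4
C(b, J) = 16 (C(b, J) = 4**2 = 16)
R(s, c) = 20 (R(s, c) = (16 + 4)*1 = 20*1 = 20)
(6*R(-5, -1))*(-1) = (6*20)*(-1) = 120*(-1) = -120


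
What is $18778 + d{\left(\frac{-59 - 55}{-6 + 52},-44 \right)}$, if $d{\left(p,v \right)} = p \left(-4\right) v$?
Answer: $\frac{421862}{23} \approx 18342.0$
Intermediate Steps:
$d{\left(p,v \right)} = - 4 p v$
$18778 + d{\left(\frac{-59 - 55}{-6 + 52},-44 \right)} = 18778 - 4 \frac{-59 - 55}{-6 + 52} \left(-44\right) = 18778 - 4 \left(- \frac{114}{46}\right) \left(-44\right) = 18778 - 4 \left(\left(-114\right) \frac{1}{46}\right) \left(-44\right) = 18778 - \left(- \frac{228}{23}\right) \left(-44\right) = 18778 - \frac{10032}{23} = \frac{421862}{23}$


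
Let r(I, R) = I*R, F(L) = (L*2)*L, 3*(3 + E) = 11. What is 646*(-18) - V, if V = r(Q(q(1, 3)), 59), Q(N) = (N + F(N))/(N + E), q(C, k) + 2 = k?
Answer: -58671/5 ≈ -11734.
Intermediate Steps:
E = ⅔ (E = -3 + (⅓)*11 = -3 + 11/3 = ⅔ ≈ 0.66667)
q(C, k) = -2 + k
F(L) = 2*L² (F(L) = (2*L)*L = 2*L²)
Q(N) = (N + 2*N²)/(⅔ + N) (Q(N) = (N + 2*N²)/(N + ⅔) = (N + 2*N²)/(⅔ + N))
V = 531/5 (V = (3*(-2 + 3)*(1 + 2*(-2 + 3))/(2 + 3*(-2 + 3)))*59 = (3*1*(1 + 2*1)/(2 + 3*1))*59 = (3*1*(1 + 2)/(2 + 3))*59 = (3*1*3/5)*59 = (3*1*(⅕)*3)*59 = (9/5)*59 = 531/5 ≈ 106.20)
646*(-18) - V = 646*(-18) - 1*531/5 = -11628 - 531/5 = -58671/5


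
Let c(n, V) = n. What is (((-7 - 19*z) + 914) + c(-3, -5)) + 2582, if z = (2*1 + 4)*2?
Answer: 3258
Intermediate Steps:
z = 12 (z = (2 + 4)*2 = 6*2 = 12)
(((-7 - 19*z) + 914) + c(-3, -5)) + 2582 = (((-7 - 19*12) + 914) - 3) + 2582 = (((-7 - 228) + 914) - 3) + 2582 = ((-235 + 914) - 3) + 2582 = (679 - 3) + 2582 = 676 + 2582 = 3258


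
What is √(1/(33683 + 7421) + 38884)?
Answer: √4106001710153/10276 ≈ 197.19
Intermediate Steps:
√(1/(33683 + 7421) + 38884) = √(1/41104 + 38884) = √(1598287937/41104) = √4106001710153/10276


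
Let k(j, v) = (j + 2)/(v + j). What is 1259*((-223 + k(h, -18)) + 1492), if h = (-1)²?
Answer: 27156630/17 ≈ 1.5974e+6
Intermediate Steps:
h = 1
k(j, v) = (2 + j)/(j + v)
1259*((-223 + k(h, -18)) + 1492) = 1259*((-223 + (2 + 1)/(1 - 18)) + 1492) = 1259*((-223 + 3/(-17)) + 1492) = 1259*((-223 - 1/17*3) + 1492) = 1259*((-223 - 3/17) + 1492) = 1259*(-3794/17 + 1492) = 1259*(21570/17) = 27156630/17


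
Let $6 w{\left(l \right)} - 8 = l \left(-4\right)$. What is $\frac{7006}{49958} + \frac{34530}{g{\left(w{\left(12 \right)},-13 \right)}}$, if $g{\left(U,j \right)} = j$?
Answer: $- \frac{862479331}{324727} \approx -2656.0$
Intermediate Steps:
$w{\left(l \right)} = \frac{4}{3} - \frac{2 l}{3}$ ($w{\left(l \right)} = \frac{4}{3} + \frac{l \left(-4\right)}{6} = \frac{4}{3} + \frac{\left(-4\right) l}{6} = \frac{4}{3} - \frac{2 l}{3}$)
$\frac{7006}{49958} + \frac{34530}{g{\left(w{\left(12 \right)},-13 \right)}} = \frac{7006}{49958} + \frac{34530}{-13} = 7006 \cdot \frac{1}{49958} + 34530 \left(- \frac{1}{13}\right) = \frac{3503}{24979} - \frac{34530}{13} = - \frac{862479331}{324727}$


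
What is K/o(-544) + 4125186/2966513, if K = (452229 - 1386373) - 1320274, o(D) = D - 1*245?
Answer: 6691015076188/2340578757 ≈ 2858.7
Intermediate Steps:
o(D) = -245 + D (o(D) = D - 245 = -245 + D)
K = -2254418 (K = -934144 - 1320274 = -2254418)
K/o(-544) + 4125186/2966513 = -2254418/(-245 - 544) + 4125186/2966513 = -2254418/(-789) + 4125186*(1/2966513) = -2254418*(-1/789) + 4125186/2966513 = 2254418/789 + 4125186/2966513 = 6691015076188/2340578757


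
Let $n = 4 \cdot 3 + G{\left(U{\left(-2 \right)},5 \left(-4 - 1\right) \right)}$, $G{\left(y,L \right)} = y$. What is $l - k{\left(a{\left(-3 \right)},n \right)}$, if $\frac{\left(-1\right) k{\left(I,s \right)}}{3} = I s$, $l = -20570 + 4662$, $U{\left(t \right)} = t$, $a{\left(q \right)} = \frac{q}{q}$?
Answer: $-15878$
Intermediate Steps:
$a{\left(q \right)} = 1$
$l = -15908$
$n = 10$ ($n = 4 \cdot 3 - 2 = 12 - 2 = 10$)
$k{\left(I,s \right)} = - 3 I s$
$l - k{\left(a{\left(-3 \right)},n \right)} = -15908 - \left(-3\right) 1 \cdot 10 = -15908 - -30 = -15908 + 30 = -15878$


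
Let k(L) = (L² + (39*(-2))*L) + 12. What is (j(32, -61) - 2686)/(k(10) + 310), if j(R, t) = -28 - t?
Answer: 2653/358 ≈ 7.4106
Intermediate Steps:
k(L) = 12 + L² - 78*L (k(L) = (L² - 78*L) + 12 = 12 + L² - 78*L)
(j(32, -61) - 2686)/(k(10) + 310) = ((-28 - 1*(-61)) - 2686)/((12 + 10² - 78*10) + 310) = ((-28 + 61) - 2686)/((12 + 100 - 780) + 310) = (33 - 2686)/(-668 + 310) = -2653/(-358) = -2653*(-1/358) = 2653/358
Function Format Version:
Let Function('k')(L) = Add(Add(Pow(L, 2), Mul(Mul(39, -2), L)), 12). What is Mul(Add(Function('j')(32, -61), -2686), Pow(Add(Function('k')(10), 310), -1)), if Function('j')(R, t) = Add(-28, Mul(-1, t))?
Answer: Rational(2653, 358) ≈ 7.4106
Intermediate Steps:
Function('k')(L) = Add(12, Pow(L, 2), Mul(-78, L)) (Function('k')(L) = Add(Add(Pow(L, 2), Mul(-78, L)), 12) = Add(12, Pow(L, 2), Mul(-78, L)))
Mul(Add(Function('j')(32, -61), -2686), Pow(Add(Function('k')(10), 310), -1)) = Mul(Add(Add(-28, Mul(-1, -61)), -2686), Pow(Add(Add(12, Pow(10, 2), Mul(-78, 10)), 310), -1)) = Mul(Add(Add(-28, 61), -2686), Pow(Add(Add(12, 100, -780), 310), -1)) = Mul(Add(33, -2686), Pow(Add(-668, 310), -1)) = Mul(-2653, Pow(-358, -1)) = Mul(-2653, Rational(-1, 358)) = Rational(2653, 358)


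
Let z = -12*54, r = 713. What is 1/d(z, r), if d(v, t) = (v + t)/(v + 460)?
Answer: -188/65 ≈ -2.8923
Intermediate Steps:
z = -648
d(v, t) = (t + v)/(460 + v)
1/d(z, r) = 1/((713 - 648)/(460 - 648)) = 1/(65/(-188)) = 1/(-1/188*65) = 1/(-65/188) = -188/65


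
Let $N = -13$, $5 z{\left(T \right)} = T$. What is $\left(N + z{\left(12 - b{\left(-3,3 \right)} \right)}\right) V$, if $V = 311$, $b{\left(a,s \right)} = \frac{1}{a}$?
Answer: $- \frac{49138}{15} \approx -3275.9$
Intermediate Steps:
$z{\left(T \right)} = \frac{T}{5}$
$\left(N + z{\left(12 - b{\left(-3,3 \right)} \right)}\right) V = \left(-13 + \frac{12 - \frac{1}{-3}}{5}\right) 311 = \left(-13 + \frac{12 - - \frac{1}{3}}{5}\right) 311 = \left(-13 + \frac{12 + \frac{1}{3}}{5}\right) 311 = \left(-13 + \frac{1}{5} \cdot \frac{37}{3}\right) 311 = \left(-13 + \frac{37}{15}\right) 311 = \left(- \frac{158}{15}\right) 311 = - \frac{49138}{15}$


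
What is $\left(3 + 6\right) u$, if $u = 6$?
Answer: $54$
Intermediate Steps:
$\left(3 + 6\right) u = \left(3 + 6\right) 6 = 9 \cdot 6 = 54$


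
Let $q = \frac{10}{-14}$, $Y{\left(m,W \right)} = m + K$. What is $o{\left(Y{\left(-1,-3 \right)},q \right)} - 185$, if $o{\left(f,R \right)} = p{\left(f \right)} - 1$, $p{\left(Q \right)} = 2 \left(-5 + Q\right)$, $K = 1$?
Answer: $-196$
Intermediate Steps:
$Y{\left(m,W \right)} = 1 + m$ ($Y{\left(m,W \right)} = m + 1 = 1 + m$)
$p{\left(Q \right)} = -10 + 2 Q$
$q = - \frac{5}{7}$ ($q = 10 \left(- \frac{1}{14}\right) = - \frac{5}{7} \approx -0.71429$)
$o{\left(f,R \right)} = -11 + 2 f$ ($o{\left(f,R \right)} = \left(-10 + 2 f\right) - 1 = -11 + 2 f$)
$o{\left(Y{\left(-1,-3 \right)},q \right)} - 185 = \left(-11 + 2 \left(1 - 1\right)\right) - 185 = \left(-11 + 2 \cdot 0\right) - 185 = \left(-11 + 0\right) - 185 = -11 - 185 = -196$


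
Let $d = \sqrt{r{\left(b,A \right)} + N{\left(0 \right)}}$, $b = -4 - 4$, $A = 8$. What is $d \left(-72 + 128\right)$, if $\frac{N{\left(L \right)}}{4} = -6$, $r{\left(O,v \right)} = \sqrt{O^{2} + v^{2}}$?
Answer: $112 \sqrt{-6 + 2 \sqrt{2}} \approx 199.46 i$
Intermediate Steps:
$b = -8$
$N{\left(L \right)} = -24$ ($N{\left(L \right)} = 4 \left(-6\right) = -24$)
$d = \sqrt{-24 + 8 \sqrt{2}}$ ($d = \sqrt{\sqrt{\left(-8\right)^{2} + 8^{2}} - 24} = \sqrt{\sqrt{64 + 64} - 24} = \sqrt{\sqrt{128} - 24} = \sqrt{8 \sqrt{2} - 24} = \sqrt{-24 + 8 \sqrt{2}} \approx 3.5618 i$)
$d \left(-72 + 128\right) = 2 \sqrt{-6 + 2 \sqrt{2}} \left(-72 + 128\right) = 2 \sqrt{-6 + 2 \sqrt{2}} \cdot 56 = 112 \sqrt{-6 + 2 \sqrt{2}}$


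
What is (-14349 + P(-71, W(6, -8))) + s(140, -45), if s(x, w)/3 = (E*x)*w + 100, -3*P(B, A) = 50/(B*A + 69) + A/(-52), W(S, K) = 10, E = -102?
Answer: 95683727003/49998 ≈ 1.9138e+6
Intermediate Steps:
P(B, A) = -50/(3*(69 + A*B)) + A/156 (P(B, A) = -(50/(B*A + 69) + A/(-52))/3 = -(50/(A*B + 69) + A*(-1/52))/3 = -(50/(69 + A*B) - A/52)/3 = -50/(3*(69 + A*B)) + A/156)
s(x, w) = 300 - 306*w*x (s(x, w) = 3*((-102*x)*w + 100) = 3*(-102*w*x + 100) = 3*(100 - 102*w*x) = 300 - 306*w*x)
(-14349 + P(-71, W(6, -8))) + s(140, -45) = (-14349 + (-2600 + 69*10 - 71*10²)/(156*(69 + 10*(-71)))) + (300 - 306*(-45)*140) = (-14349 + (-2600 + 690 - 71*100)/(156*(69 - 710))) + (300 + 1927800) = (-14349 + (1/156)*(-2600 + 690 - 7100)/(-641)) + 1928100 = (-14349 + (1/156)*(-1/641)*(-9010)) + 1928100 = (-14349 + 4505/49998) + 1928100 = -717416797/49998 + 1928100 = 95683727003/49998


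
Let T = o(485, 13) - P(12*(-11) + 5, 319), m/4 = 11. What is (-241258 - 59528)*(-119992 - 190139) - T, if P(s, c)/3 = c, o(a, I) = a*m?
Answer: 93283042583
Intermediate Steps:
m = 44 (m = 4*11 = 44)
o(a, I) = 44*a (o(a, I) = a*44 = 44*a)
P(s, c) = 3*c
T = 20383 (T = 44*485 - 3*319 = 21340 - 1*957 = 21340 - 957 = 20383)
(-241258 - 59528)*(-119992 - 190139) - T = (-241258 - 59528)*(-119992 - 190139) - 1*20383 = -300786*(-310131) - 20383 = 93283062966 - 20383 = 93283042583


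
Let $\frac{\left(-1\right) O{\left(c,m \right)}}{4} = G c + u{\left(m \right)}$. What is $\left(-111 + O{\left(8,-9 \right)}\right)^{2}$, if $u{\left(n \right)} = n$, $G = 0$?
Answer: $5625$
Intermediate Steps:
$O{\left(c,m \right)} = - 4 m$ ($O{\left(c,m \right)} = - 4 \left(0 c + m\right) = - 4 \left(0 + m\right) = - 4 m$)
$\left(-111 + O{\left(8,-9 \right)}\right)^{2} = \left(-111 - -36\right)^{2} = \left(-111 + 36\right)^{2} = \left(-75\right)^{2} = 5625$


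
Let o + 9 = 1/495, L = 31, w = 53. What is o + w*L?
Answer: 808831/495 ≈ 1634.0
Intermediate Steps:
o = -4454/495 (o = -9 + 1/495 = -4454/495 ≈ -8.9980)
o + w*L = -4454/495 + 53*31 = -4454/495 + 1643 = 808831/495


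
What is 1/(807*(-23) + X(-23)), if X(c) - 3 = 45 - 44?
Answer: -1/18557 ≈ -5.3888e-5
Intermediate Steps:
X(c) = 4 (X(c) = 3 + (45 - 44) = 3 + 1 = 4)
1/(807*(-23) + X(-23)) = 1/(807*(-23) + 4) = 1/(-18561 + 4) = 1/(-18557) = -1/18557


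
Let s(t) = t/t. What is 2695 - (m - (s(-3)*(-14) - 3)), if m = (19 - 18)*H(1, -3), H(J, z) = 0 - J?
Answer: 2679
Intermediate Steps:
s(t) = 1
H(J, z) = -J
m = -1 (m = (19 - 18)*(-1*1) = 1*(-1) = -1)
2695 - (m - (s(-3)*(-14) - 3)) = 2695 - (-1 - (1*(-14) - 3)) = 2695 - (-1 - (-14 - 3)) = 2695 - (-1 - 1*(-17)) = 2695 - (-1 + 17) = 2695 - 1*16 = 2695 - 16 = 2679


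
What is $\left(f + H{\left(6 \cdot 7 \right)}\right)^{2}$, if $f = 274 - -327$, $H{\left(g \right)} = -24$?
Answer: $332929$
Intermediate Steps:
$f = 601$ ($f = 274 + 327 = 601$)
$\left(f + H{\left(6 \cdot 7 \right)}\right)^{2} = \left(601 - 24\right)^{2} = 577^{2} = 332929$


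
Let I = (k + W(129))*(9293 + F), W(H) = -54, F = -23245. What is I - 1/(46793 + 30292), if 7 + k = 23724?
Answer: -25449317976961/77085 ≈ -3.3015e+8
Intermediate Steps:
k = 23717 (k = -7 + 23724 = 23717)
I = -330146176 (I = (23717 - 54)*(9293 - 23245) = 23663*(-13952) = -330146176)
I - 1/(46793 + 30292) = -330146176 - 1/(46793 + 30292) = -330146176 - 1/77085 = -25449317976961/77085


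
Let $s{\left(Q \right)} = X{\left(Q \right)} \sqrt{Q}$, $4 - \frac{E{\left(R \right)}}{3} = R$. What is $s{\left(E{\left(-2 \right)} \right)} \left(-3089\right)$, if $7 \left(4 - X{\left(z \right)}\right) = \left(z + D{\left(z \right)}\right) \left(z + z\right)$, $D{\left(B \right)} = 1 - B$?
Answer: $\frac{74136 \sqrt{2}}{7} \approx 14978.0$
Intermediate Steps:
$E{\left(R \right)} = 12 - 3 R$
$X{\left(z \right)} = 4 - \frac{2 z}{7}$ ($X{\left(z \right)} = 4 - \frac{\left(z - \left(-1 + z\right)\right) \left(z + z\right)}{7} = 4 - \frac{1 \cdot 2 z}{7} = 4 - \frac{2 z}{7}$)
$s{\left(Q \right)} = \sqrt{Q} \left(4 - \frac{2 Q}{7}\right)$ ($s{\left(Q \right)} = \left(4 - \frac{2 Q}{7}\right) \sqrt{Q} = \sqrt{Q} \left(4 - \frac{2 Q}{7}\right)$)
$s{\left(E{\left(-2 \right)} \right)} \left(-3089\right) = \frac{2 \sqrt{12 - -6} \left(14 - \left(12 - -6\right)\right)}{7} \left(-3089\right) = \frac{2 \sqrt{12 + 6} \left(14 - \left(12 + 6\right)\right)}{7} \left(-3089\right) = \frac{2 \sqrt{18} \left(14 - 18\right)}{7} \left(-3089\right) = \frac{2 \cdot 3 \sqrt{2} \left(14 - 18\right)}{7} \left(-3089\right) = \frac{2}{7} \cdot 3 \sqrt{2} \left(-4\right) \left(-3089\right) = - \frac{24 \sqrt{2}}{7} \left(-3089\right) = \frac{74136 \sqrt{2}}{7}$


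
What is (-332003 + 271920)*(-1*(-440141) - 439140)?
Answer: -60143083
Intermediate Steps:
(-332003 + 271920)*(-1*(-440141) - 439140) = -60083*(440141 - 439140) = -60083*1001 = -60143083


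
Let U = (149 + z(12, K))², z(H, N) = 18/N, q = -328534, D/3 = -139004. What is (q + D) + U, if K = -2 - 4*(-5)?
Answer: -723046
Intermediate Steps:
D = -417012 (D = 3*(-139004) = -417012)
K = 18 (K = -2 + 20 = 18)
U = 22500 (U = (149 + 18/18)² = (149 + 18*(1/18))² = (149 + 1)² = 150² = 22500)
(q + D) + U = (-328534 - 417012) + 22500 = -745546 + 22500 = -723046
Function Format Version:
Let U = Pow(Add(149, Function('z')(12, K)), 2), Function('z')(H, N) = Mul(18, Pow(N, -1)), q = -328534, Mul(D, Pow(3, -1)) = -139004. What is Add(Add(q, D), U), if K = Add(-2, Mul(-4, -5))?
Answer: -723046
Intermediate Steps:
D = -417012 (D = Mul(3, -139004) = -417012)
K = 18 (K = Add(-2, 20) = 18)
U = 22500 (U = Pow(Add(149, Mul(18, Pow(18, -1))), 2) = Pow(Add(149, Mul(18, Rational(1, 18))), 2) = Pow(Add(149, 1), 2) = Pow(150, 2) = 22500)
Add(Add(q, D), U) = Add(Add(-328534, -417012), 22500) = Add(-745546, 22500) = -723046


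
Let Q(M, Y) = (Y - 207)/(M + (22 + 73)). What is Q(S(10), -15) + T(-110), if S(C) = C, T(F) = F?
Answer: -3924/35 ≈ -112.11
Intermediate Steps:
Q(M, Y) = (-207 + Y)/(95 + M) (Q(M, Y) = (-207 + Y)/(M + 95) = (-207 + Y)/(95 + M))
Q(S(10), -15) + T(-110) = (-207 - 15)/(95 + 10) - 110 = -222/105 - 110 = (1/105)*(-222) - 110 = -74/35 - 110 = -3924/35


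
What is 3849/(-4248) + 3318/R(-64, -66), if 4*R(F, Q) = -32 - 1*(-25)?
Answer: -2686019/1416 ≈ -1896.9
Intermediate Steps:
R(F, Q) = -7/4 (R(F, Q) = (-32 - 1*(-25))/4 = (-32 + 25)/4 = (¼)*(-7) = -7/4)
3849/(-4248) + 3318/R(-64, -66) = 3849/(-4248) + 3318/(-7/4) = 3849*(-1/4248) + 3318*(-4/7) = -1283/1416 - 1896 = -2686019/1416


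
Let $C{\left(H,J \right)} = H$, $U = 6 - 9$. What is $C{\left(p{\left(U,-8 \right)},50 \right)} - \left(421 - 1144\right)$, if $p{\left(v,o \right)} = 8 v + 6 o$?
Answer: $651$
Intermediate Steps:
$U = -3$ ($U = 6 - 9 = -3$)
$p{\left(v,o \right)} = 6 o + 8 v$
$C{\left(p{\left(U,-8 \right)},50 \right)} - \left(421 - 1144\right) = \left(6 \left(-8\right) + 8 \left(-3\right)\right) - \left(421 - 1144\right) = \left(-48 - 24\right) - -723 = -72 + 723 = 651$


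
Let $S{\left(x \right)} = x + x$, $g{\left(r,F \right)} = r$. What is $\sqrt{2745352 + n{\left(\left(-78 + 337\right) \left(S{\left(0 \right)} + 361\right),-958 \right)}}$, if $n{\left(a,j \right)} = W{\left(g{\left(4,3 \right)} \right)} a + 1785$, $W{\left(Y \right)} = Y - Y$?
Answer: $\sqrt{2747137} \approx 1657.4$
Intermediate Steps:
$S{\left(x \right)} = 2 x$
$W{\left(Y \right)} = 0$
$n{\left(a,j \right)} = 1785$ ($n{\left(a,j \right)} = 0 a + 1785 = 0 + 1785 = 1785$)
$\sqrt{2745352 + n{\left(\left(-78 + 337\right) \left(S{\left(0 \right)} + 361\right),-958 \right)}} = \sqrt{2745352 + 1785} = \sqrt{2747137}$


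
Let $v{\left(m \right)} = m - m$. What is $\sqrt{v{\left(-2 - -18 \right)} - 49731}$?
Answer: $11 i \sqrt{411} \approx 223.0 i$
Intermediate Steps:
$v{\left(m \right)} = 0$
$\sqrt{v{\left(-2 - -18 \right)} - 49731} = \sqrt{0 - 49731} = \sqrt{-49731} = 11 i \sqrt{411}$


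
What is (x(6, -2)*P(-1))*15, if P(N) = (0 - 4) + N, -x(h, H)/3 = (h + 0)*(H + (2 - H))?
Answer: 2700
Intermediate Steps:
x(h, H) = -6*h (x(h, H) = -3*(h + 0)*(H + (2 - H)) = -3*h*2 = -6*h)
P(N) = -4 + N
(x(6, -2)*P(-1))*15 = ((-6*6)*(-4 - 1))*15 = -36*(-5)*15 = 180*15 = 2700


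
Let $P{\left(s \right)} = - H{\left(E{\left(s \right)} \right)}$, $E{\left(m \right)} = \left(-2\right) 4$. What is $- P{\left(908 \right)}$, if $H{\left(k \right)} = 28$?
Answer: $28$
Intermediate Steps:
$E{\left(m \right)} = -8$
$P{\left(s \right)} = -28$ ($P{\left(s \right)} = \left(-1\right) 28 = -28$)
$- P{\left(908 \right)} = \left(-1\right) \left(-28\right) = 28$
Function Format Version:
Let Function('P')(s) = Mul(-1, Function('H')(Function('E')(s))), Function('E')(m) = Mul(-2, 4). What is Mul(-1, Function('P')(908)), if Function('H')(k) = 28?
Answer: 28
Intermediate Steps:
Function('E')(m) = -8
Function('P')(s) = -28 (Function('P')(s) = Mul(-1, 28) = -28)
Mul(-1, Function('P')(908)) = Mul(-1, -28) = 28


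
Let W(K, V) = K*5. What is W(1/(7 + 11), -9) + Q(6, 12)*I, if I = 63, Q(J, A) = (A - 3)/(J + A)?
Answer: 286/9 ≈ 31.778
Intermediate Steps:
W(K, V) = 5*K
Q(J, A) = (-3 + A)/(A + J)
W(1/(7 + 11), -9) + Q(6, 12)*I = 5/(7 + 11) + ((-3 + 12)/(12 + 6))*63 = 5/18 + (9/18)*63 = 5*(1/18) + ((1/18)*9)*63 = 5/18 + (½)*63 = 5/18 + 63/2 = 286/9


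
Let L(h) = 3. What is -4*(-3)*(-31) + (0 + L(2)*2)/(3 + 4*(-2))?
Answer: -1866/5 ≈ -373.20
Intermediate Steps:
-4*(-3)*(-31) + (0 + L(2)*2)/(3 + 4*(-2)) = -4*(-3)*(-31) + (0 + 3*2)/(3 + 4*(-2)) = 12*(-31) + (0 + 6)/(3 - 8) = -372 + 6/(-5) = -372 + 6*(-1/5) = -372 - 6/5 = -1866/5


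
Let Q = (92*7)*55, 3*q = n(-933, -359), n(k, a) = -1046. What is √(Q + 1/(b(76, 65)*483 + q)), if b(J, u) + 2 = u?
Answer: √288440577099743/90241 ≈ 188.20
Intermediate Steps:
b(J, u) = -2 + u
q = -1046/3 (q = (⅓)*(-1046) = -1046/3 ≈ -348.67)
Q = 35420 (Q = 644*55 = 35420)
√(Q + 1/(b(76, 65)*483 + q)) = √(35420 + 1/((-2 + 65)*483 - 1046/3)) = √(35420 + 1/(63*483 - 1046/3)) = √(35420 + 1/(30429 - 1046/3)) = √(35420 + 1/(90241/3)) = √(35420 + 3/90241) = √(3196336223/90241) = √288440577099743/90241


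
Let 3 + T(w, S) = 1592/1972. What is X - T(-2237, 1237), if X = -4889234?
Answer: -2410391281/493 ≈ -4.8892e+6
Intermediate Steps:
T(w, S) = -1081/493 (T(w, S) = -3 + 1592/1972 = -3 + 1592*(1/1972) = -3 + 398/493 = -1081/493)
X - T(-2237, 1237) = -4889234 - 1*(-1081/493) = -4889234 + 1081/493 = -2410391281/493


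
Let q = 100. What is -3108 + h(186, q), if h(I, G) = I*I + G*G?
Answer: 41488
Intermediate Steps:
h(I, G) = G**2 + I**2 (h(I, G) = I**2 + G**2 = G**2 + I**2)
-3108 + h(186, q) = -3108 + (100**2 + 186**2) = -3108 + (10000 + 34596) = -3108 + 44596 = 41488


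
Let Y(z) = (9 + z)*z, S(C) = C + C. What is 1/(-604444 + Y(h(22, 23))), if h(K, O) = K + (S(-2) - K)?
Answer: -1/604464 ≈ -1.6544e-6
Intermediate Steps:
S(C) = 2*C
h(K, O) = -4 (h(K, O) = K + (2*(-2) - K) = K + (-4 - K) = -4)
Y(z) = z*(9 + z)
1/(-604444 + Y(h(22, 23))) = 1/(-604444 - 4*(9 - 4)) = 1/(-604444 - 4*5) = 1/(-604444 - 20) = 1/(-604464) = -1/604464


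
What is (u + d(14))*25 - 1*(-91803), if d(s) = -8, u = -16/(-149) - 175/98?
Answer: 190996333/2086 ≈ 91561.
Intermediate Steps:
u = -3501/2086 (u = -16*(-1/149) - 175*1/98 = 16/149 - 25/14 = -3501/2086 ≈ -1.6783)
(u + d(14))*25 - 1*(-91803) = (-3501/2086 - 8)*25 - 1*(-91803) = -20189/2086*25 + 91803 = -504725/2086 + 91803 = 190996333/2086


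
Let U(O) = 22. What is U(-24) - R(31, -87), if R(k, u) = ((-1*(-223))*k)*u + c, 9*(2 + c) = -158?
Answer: 5413253/9 ≈ 6.0147e+5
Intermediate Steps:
c = -176/9 (c = -2 + (1/9)*(-158) = -2 - 158/9 = -176/9 ≈ -19.556)
R(k, u) = -176/9 + 223*k*u (R(k, u) = ((-1*(-223))*k)*u - 176/9 = (223*k)*u - 176/9 = 223*k*u - 176/9 = -176/9 + 223*k*u)
U(-24) - R(31, -87) = 22 - (-176/9 + 223*31*(-87)) = 22 - (-176/9 - 601431) = 22 - 1*(-5413055/9) = 22 + 5413055/9 = 5413253/9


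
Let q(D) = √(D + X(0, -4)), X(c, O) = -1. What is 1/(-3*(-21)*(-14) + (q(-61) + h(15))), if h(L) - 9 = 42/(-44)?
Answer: -422994/369707537 - 484*I*√62/369707537 ≈ -0.0011441 - 1.0308e-5*I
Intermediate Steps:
h(L) = 177/22 (h(L) = 9 + 42/(-44) = 9 + 42*(-1/44) = 9 - 21/22 = 177/22)
q(D) = √(-1 + D) (q(D) = √(D - 1) = √(-1 + D))
1/(-3*(-21)*(-14) + (q(-61) + h(15))) = 1/(-3*(-21)*(-14) + (√(-1 - 61) + 177/22)) = 1/(63*(-14) + (√(-62) + 177/22)) = 1/(-882 + (I*√62 + 177/22)) = 1/(-882 + (177/22 + I*√62)) = 1/(-19227/22 + I*√62)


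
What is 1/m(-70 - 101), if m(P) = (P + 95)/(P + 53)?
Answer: 59/38 ≈ 1.5526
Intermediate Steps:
m(P) = (95 + P)/(53 + P)
1/m(-70 - 101) = 1/((95 + (-70 - 101))/(53 + (-70 - 101))) = 1/((95 - 171)/(53 - 171)) = 1/(-76/(-118)) = 1/(-1/118*(-76)) = 1/(38/59) = 59/38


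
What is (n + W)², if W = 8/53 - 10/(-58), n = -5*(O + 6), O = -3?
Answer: 508863364/2362369 ≈ 215.40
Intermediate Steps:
n = -15 (n = -5*(-3 + 6) = -5*3 = -15)
W = 497/1537 (W = 8*(1/53) - 10*(-1/58) = 8/53 + 5/29 = 497/1537 ≈ 0.32336)
(n + W)² = (-15 + 497/1537)² = (-22558/1537)² = 508863364/2362369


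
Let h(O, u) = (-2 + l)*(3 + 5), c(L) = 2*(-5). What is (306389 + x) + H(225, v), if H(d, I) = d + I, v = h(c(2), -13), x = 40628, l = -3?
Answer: 347202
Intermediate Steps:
c(L) = -10
h(O, u) = -40 (h(O, u) = (-2 - 3)*(3 + 5) = -5*8 = -40)
v = -40
H(d, I) = I + d
(306389 + x) + H(225, v) = (306389 + 40628) + (-40 + 225) = 347017 + 185 = 347202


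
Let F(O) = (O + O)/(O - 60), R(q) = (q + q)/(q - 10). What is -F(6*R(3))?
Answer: -3/19 ≈ -0.15789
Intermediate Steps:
R(q) = 2*q/(-10 + q) (R(q) = (2*q)/(-10 + q) = 2*q/(-10 + q))
F(O) = 2*O/(-60 + O) (F(O) = (2*O)/(-60 + O) = 2*O/(-60 + O))
-F(6*R(3)) = -2*6*(2*3/(-10 + 3))/(-60 + 6*(2*3/(-10 + 3))) = -2*6*(2*3/(-7))/(-60 + 6*(2*3/(-7))) = -2*6*(2*3*(-⅐))/(-60 + 6*(2*3*(-⅐))) = -2*6*(-6/7)/(-60 + 6*(-6/7)) = -2*(-36)/(7*(-60 - 36/7)) = -2*(-36)/(7*(-456/7)) = -2*(-36)*(-7)/(7*456) = -1*3/19 = -3/19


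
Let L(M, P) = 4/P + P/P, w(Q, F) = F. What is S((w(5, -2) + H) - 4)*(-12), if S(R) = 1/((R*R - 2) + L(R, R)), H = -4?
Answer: -60/493 ≈ -0.12170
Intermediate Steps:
L(M, P) = 1 + 4/P (L(M, P) = 4/P + 1 = 1 + 4/P)
S(R) = 1/(-2 + R² + (4 + R)/R) (S(R) = 1/((R*R - 2) + (4 + R)/R) = 1/((R² - 2) + (4 + R)/R) = 1/((-2 + R²) + (4 + R)/R) = 1/(-2 + R² + (4 + R)/R))
S((w(5, -2) + H) - 4)*(-12) = (((-2 - 4) - 4)/(4 + ((-2 - 4) - 4)³ - ((-2 - 4) - 4)))*(-12) = ((-6 - 4)/(4 + (-6 - 4)³ - (-6 - 4)))*(-12) = -10/(4 + (-10)³ - 1*(-10))*(-12) = -10/(4 - 1000 + 10)*(-12) = -10/(-986)*(-12) = -10*(-1/986)*(-12) = (5/493)*(-12) = -60/493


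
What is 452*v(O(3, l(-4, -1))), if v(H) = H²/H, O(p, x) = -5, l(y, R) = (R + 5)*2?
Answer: -2260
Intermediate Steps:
l(y, R) = 10 + 2*R (l(y, R) = (5 + R)*2 = 10 + 2*R)
v(H) = H
452*v(O(3, l(-4, -1))) = 452*(-5) = -2260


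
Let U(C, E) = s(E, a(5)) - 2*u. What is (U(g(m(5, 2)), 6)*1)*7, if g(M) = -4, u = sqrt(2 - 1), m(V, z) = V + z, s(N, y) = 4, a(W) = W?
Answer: 14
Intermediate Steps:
u = 1 (u = sqrt(1) = 1)
U(C, E) = 2 (U(C, E) = 4 - 2*1 = 4 - 2 = 2)
(U(g(m(5, 2)), 6)*1)*7 = (2*1)*7 = 2*7 = 14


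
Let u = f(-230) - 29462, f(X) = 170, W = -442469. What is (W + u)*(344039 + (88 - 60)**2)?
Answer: -162674043303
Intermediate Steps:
u = -29292 (u = 170 - 29462 = -29292)
(W + u)*(344039 + (88 - 60)**2) = (-442469 - 29292)*(344039 + (88 - 60)**2) = -471761*(344039 + 28**2) = -471761*(344039 + 784) = -471761*344823 = -162674043303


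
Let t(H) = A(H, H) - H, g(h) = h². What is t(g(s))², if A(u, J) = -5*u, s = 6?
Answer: 46656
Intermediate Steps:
t(H) = -6*H (t(H) = -5*H - H = -6*H)
t(g(s))² = (-6*6²)² = (-6*36)² = (-216)² = 46656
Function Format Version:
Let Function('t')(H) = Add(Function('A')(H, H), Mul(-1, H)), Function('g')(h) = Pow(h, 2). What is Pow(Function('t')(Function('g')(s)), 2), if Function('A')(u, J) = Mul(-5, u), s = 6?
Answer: 46656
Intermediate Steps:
Function('t')(H) = Mul(-6, H) (Function('t')(H) = Add(Mul(-5, H), Mul(-1, H)) = Mul(-6, H))
Pow(Function('t')(Function('g')(s)), 2) = Pow(Mul(-6, Pow(6, 2)), 2) = Pow(Mul(-6, 36), 2) = Pow(-216, 2) = 46656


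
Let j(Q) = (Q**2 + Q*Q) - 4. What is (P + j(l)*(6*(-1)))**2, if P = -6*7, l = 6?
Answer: 202500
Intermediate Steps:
j(Q) = -4 + 2*Q**2 (j(Q) = (Q**2 + Q**2) - 4 = 2*Q**2 - 4 = -4 + 2*Q**2)
P = -42
(P + j(l)*(6*(-1)))**2 = (-42 + (-4 + 2*6**2)*(6*(-1)))**2 = (-42 + (-4 + 2*36)*(-6))**2 = (-42 + (-4 + 72)*(-6))**2 = (-42 + 68*(-6))**2 = (-42 - 408)**2 = (-450)**2 = 202500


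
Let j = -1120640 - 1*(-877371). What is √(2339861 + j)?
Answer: 4*√131037 ≈ 1448.0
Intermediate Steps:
j = -243269 (j = -1120640 + 877371 = -243269)
√(2339861 + j) = √(2339861 - 243269) = √2096592 = 4*√131037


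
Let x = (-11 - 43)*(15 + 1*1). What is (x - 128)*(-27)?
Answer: 26784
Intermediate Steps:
x = -864 (x = -54*(15 + 1) = -54*16 = -864)
(x - 128)*(-27) = (-864 - 128)*(-27) = -992*(-27) = 26784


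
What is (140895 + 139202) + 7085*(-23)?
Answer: 117142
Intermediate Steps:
(140895 + 139202) + 7085*(-23) = 280097 - 162955 = 117142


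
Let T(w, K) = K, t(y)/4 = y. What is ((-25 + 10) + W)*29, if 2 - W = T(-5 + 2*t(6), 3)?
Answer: -464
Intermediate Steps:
t(y) = 4*y
W = -1 (W = 2 - 1*3 = 2 - 3 = -1)
((-25 + 10) + W)*29 = ((-25 + 10) - 1)*29 = (-15 - 1)*29 = -16*29 = -464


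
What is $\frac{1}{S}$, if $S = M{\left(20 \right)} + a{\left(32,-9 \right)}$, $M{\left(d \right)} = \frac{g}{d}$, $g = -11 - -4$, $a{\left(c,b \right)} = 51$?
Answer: $\frac{20}{1013} \approx 0.019743$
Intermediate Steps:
$g = -7$ ($g = -11 + 4 = -7$)
$M{\left(d \right)} = - \frac{7}{d}$
$S = \frac{1013}{20}$ ($S = - \frac{7}{20} + 51 = \frac{1013}{20} \approx 50.65$)
$\frac{1}{S} = \frac{1}{\frac{1013}{20}} = \frac{20}{1013}$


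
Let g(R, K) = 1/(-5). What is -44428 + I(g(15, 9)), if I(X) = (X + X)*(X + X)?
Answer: -1110696/25 ≈ -44428.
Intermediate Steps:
g(R, K) = -⅕
I(X) = 4*X² (I(X) = (2*X)*(2*X) = 4*X²)
-44428 + I(g(15, 9)) = -44428 + 4*(-⅕)² = -44428 + 4*(1/25) = -44428 + 4/25 = -1110696/25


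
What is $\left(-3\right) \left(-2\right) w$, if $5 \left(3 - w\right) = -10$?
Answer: $30$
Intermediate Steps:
$w = 5$ ($w = 3 - -2 = 3 + 2 = 5$)
$\left(-3\right) \left(-2\right) w = \left(-3\right) \left(-2\right) 5 = 6 \cdot 5 = 30$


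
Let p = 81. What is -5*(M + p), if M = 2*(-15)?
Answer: -255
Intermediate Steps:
M = -30
-5*(M + p) = -5*(-30 + 81) = -5*51 = -255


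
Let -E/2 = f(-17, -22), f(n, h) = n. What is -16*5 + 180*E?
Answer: 6040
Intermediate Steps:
E = 34 (E = -2*(-17) = 34)
-16*5 + 180*E = -16*5 + 180*34 = -80 + 6120 = 6040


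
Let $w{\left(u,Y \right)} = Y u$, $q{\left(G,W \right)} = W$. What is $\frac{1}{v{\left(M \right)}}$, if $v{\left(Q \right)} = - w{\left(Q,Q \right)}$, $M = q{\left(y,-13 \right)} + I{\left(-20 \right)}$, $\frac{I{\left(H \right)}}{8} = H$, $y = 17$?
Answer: $- \frac{1}{29929} \approx -3.3412 \cdot 10^{-5}$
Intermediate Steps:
$I{\left(H \right)} = 8 H$
$M = -173$ ($M = -13 + 8 \left(-20\right) = -13 - 160 = -173$)
$v{\left(Q \right)} = - Q^{2}$ ($v{\left(Q \right)} = - Q Q = - Q^{2}$)
$\frac{1}{v{\left(M \right)}} = \frac{1}{\left(-1\right) \left(-173\right)^{2}} = \frac{1}{\left(-1\right) 29929} = \frac{1}{-29929} = - \frac{1}{29929}$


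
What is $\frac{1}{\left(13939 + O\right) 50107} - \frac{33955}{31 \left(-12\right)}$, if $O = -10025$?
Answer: $\frac{3329606893231}{36478096428} \approx 91.277$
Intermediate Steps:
$\frac{1}{\left(13939 + O\right) 50107} - \frac{33955}{31 \left(-12\right)} = \frac{1}{\left(13939 - 10025\right) 50107} - \frac{33955}{31 \left(-12\right)} = \frac{1}{3914} \cdot \frac{1}{50107} - \frac{33955}{-372} = \frac{1}{3914} \cdot \frac{1}{50107} - - \frac{33955}{372} = \frac{1}{196118798} + \frac{33955}{372} = \frac{3329606893231}{36478096428}$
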